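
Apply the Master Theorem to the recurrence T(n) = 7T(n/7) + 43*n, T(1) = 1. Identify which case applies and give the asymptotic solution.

a=7, b=7, f(n)=43*n.
log_7(7) = 1, so n^(log_b(a)) = n.
f(n) = Theta(n), so Case 2 applies.
T(n) = Theta(n log n).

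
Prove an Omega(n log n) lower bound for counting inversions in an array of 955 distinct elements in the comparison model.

Decision-tree argument: at any leaf, the comparisons made (with transitivity) must totally order all 955 elements -- otherwise some pair (i,j) is unordered, and an adversary can present two inputs agreeing on every comparison made but with that pair flipped, changing the inversion count by 1, so the leaf's output is wrong on one of them. Hence the tree has >= 955! leaves and height >= log_2(955!) = Omega(n log n). Modified merge sort achieves O(n log n).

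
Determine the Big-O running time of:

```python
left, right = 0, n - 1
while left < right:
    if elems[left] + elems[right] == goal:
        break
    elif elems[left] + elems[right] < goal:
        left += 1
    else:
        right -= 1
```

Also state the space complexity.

Time complexity: O(n).
Space complexity: O(1).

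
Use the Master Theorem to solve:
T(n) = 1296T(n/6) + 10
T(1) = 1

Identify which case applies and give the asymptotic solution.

a=1296, b=6, f(n)=10.
log_6(1296) = 4 > 0.
Since f(n) = O(n^0) is polynomially smaller than n^4, Case 1 applies.
T(n) = Theta(n^4).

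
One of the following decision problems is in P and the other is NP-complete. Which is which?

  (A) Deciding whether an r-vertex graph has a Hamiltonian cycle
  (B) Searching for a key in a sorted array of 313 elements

(A) is NP-complete: one of Karp's 21 NP-complete problems.
(B) is P: binary search runs in O(log n).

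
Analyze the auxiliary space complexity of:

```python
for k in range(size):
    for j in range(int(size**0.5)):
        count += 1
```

Space complexity: O(1).
Only a constant amount of auxiliary storage is used; nothing grows with n.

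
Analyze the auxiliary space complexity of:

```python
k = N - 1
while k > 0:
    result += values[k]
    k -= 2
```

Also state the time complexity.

Space complexity: O(1).
Only a constant amount of auxiliary storage is used; nothing grows with n.
Time complexity: O(n).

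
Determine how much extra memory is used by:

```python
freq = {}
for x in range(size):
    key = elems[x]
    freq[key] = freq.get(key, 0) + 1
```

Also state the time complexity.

Space complexity: O(n).
Auxiliary storage grows linearly with the input size n in the worst case.
Time complexity: O(n).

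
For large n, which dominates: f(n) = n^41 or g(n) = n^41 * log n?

g(n) = n^41 * log n grows faster: extra log n factor -> infinity.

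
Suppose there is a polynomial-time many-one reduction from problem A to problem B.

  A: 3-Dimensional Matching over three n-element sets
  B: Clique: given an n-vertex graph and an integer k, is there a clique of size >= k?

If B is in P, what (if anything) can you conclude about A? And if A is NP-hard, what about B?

A poly-time reduction A <=_p B means any A-instance can be transformed to a B-instance in poly time.
If B is in P: compose the reduction with B's poly-time algorithm to solve A in poly time, so A is in P.
If A is NP-hard: every NP problem reduces to A, which reduces to B; composing reductions, every NP problem reduces to B, so B is NP-hard.
(Here in fact A is NP-complete and B is NP-complete.)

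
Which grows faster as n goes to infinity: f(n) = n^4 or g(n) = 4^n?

g(n) = 4^n grows faster: any exponential with base > 1 dominates every polynomial.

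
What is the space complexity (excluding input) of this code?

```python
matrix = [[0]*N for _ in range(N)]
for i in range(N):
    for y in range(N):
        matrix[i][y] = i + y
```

Space complexity: O(n^2).
A 2D structure of size n x n is allocated.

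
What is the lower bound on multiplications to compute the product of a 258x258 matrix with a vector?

A 258x258 matrix-vector product has 258 inner products of length 258. Output depends on all 258^2 = 66564 matrix entries. At least 66564 multiplications needed.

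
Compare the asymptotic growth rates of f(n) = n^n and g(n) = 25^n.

f(n) = n^n grows faster: n^n / 25^n = (n/25)^n -> infinity once n > 25.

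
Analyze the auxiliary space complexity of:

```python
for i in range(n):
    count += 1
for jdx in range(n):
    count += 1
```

Space complexity: O(1).
Only a constant amount of auxiliary storage is used; nothing grows with n.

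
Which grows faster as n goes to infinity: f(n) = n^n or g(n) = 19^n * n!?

g(n) = 19^n * n! grows faster: by Stirling n! ~ sqrt(2 pi n)(n/e)^n, so 19^n n! / n^n ~ (19/e)^n sqrt(2 pi n) -> infinity since 19/e > 1.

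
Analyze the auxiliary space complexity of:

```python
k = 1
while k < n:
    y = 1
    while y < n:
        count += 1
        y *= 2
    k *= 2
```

Space complexity: O(1).
Only a constant amount of auxiliary storage is used; nothing grows with n.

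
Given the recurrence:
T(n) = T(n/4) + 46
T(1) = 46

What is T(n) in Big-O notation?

Each step divides n by 4 and adds 46. After log_4(n) steps, T(n) = O(log n).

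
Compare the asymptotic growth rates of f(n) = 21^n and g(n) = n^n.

g(n) = n^n grows faster: n^n / 21^n = (n/21)^n -> infinity once n > 21.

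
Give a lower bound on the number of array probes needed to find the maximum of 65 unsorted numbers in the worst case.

Adversary: any unprobed cell could hold a value larger than everything seen so far. If fewer than 65 cells are probed, the adversary places the max in an unprobed cell. So all 65 cells must be examined; together with 65-1 comparisons this is tight.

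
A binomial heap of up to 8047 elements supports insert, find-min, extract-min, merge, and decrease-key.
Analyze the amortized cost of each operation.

A binomial heap with n <= 8047 elements has at most floor(log_2 8047) + 1 = 13 trees. Using potential Phi = number of trees: Insert adds one tree, but cascading merges reduce count -- amortized O(1). Find-min reads the cached minimum pointer: O(1). Extract-min creates O(log n) new trees: O(log n). Merge combines tree lists: O(log n). Decrease-key sifts the element up its tree of height <= log n: O(log n).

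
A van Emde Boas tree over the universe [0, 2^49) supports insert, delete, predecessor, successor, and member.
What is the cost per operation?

vEB recursively partitions [0, 562949953421312) into sqrt(u) clusters of size sqrt(u). Each operation recurses into either one cluster or the summary, never both: T(u) = T(sqrt(u)) + O(1) => T(u) = O(log log u) = O(log 49). This is worst-case, not just amortized.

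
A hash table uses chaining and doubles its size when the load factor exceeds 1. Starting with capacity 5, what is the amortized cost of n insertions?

Rehashing occurs when load exceeds 1. Total rehash cost is geometric series summing to O(n). Each insertion itself is O(1). Amortized: O(1).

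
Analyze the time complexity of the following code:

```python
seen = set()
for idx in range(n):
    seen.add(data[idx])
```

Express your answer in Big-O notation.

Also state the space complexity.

Time complexity: O(n).
Space complexity: O(n).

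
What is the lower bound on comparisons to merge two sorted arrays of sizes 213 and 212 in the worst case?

Adversary: with |213 - 212| <= 1 the inputs can be fully interleaved so that every adjacent pair in the merged output comes from different arrays. Then each of the 424 adjacent pairs must be directly compared, or the algorithm cannot determine their relative order. Standard merge meets this bound.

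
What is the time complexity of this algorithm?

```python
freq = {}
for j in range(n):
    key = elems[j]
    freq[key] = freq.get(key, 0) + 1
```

Time complexity: O(n).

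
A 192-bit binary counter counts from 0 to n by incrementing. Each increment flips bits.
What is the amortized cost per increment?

Bit i flips every 2^i increments. Total flips over n increments: sum_{i=0}^{192} n/2^i < 2n. Amortized cost: 2n/n = O(1).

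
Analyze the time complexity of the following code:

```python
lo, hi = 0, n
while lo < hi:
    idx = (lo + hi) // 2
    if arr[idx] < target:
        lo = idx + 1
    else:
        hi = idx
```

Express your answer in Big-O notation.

Time complexity: O(log n).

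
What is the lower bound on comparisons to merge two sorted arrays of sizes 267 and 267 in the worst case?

Adversary: with |267 - 267| <= 1 the inputs can be fully interleaved so that every adjacent pair in the merged output comes from different arrays. Then each of the 533 adjacent pairs must be directly compared, or the algorithm cannot determine their relative order. Standard merge meets this bound.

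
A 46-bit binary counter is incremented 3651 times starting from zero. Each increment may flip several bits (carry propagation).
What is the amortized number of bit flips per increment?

Bit i flips on every 2^i-th increment, so over 3651 increments bit i flips floor(3651/2^i) times. Summing over i: total flips < 2 * 3651. Amortized: < 2 = O(1) per increment.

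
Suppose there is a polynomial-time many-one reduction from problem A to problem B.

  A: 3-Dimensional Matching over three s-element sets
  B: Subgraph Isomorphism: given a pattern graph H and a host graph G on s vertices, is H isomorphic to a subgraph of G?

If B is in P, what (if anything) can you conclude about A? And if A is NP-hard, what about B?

A poly-time reduction A <=_p B means any A-instance can be transformed to a B-instance in poly time.
If B is in P: compose the reduction with B's poly-time algorithm to solve A in poly time, so A is in P.
If A is NP-hard: every NP problem reduces to A, which reduces to B; composing reductions, every NP problem reduces to B, so B is NP-hard.
(Here in fact A is NP-complete and B is NP-complete.)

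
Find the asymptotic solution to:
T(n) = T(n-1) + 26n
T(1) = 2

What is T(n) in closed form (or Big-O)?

Unrolling: T(n) = 2 + 26*(2 + 3 + ... + n) = 2 + 26*(n(n+1)/2 - 1) = O(n^2).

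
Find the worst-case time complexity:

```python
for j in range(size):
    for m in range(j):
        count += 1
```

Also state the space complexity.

Time complexity: O(n^2).
Space complexity: O(1).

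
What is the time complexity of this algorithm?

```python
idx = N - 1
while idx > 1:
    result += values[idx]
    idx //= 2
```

Time complexity: O(log n).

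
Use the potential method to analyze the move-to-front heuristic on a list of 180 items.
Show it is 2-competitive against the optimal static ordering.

Let Phi = number of inversions between the MTF list and the optimal static list (0 <= Phi <= C(180,2)). Accessing an element at MTF position k and optimal position j: the move-to-front destroys all k-1 inversions in front of it that are not in front in optimal (>= k-j of them) and creates at most j-1 new ones. Amortized cost <= k + (j-1) - (k-j) = 2j - 1 <= 2 * optimal cost.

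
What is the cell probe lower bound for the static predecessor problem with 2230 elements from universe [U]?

The Patrascu-Thorup lower bound shows any data structure on n = 2230 elements using O(n * polylog(n)) space requires Omega(log log U) query time. van Emde Boas trees achieve O(log log U) with O(U) space.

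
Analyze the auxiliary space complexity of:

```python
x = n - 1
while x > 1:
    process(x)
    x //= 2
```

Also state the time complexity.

Space complexity: O(1).
Only a constant amount of auxiliary storage is used; nothing grows with n.
Time complexity: O(log n).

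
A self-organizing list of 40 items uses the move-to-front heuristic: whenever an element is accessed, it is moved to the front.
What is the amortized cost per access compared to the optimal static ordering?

With potential Phi = number of inversions between the MTF list and the optimal static list (at most C(40,2)), each access has amortized cost at most 2 * (cost under optimal static ordering). This is the move-to-front 2-competitiveness result.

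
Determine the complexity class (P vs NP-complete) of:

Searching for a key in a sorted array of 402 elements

This problem is in P: binary search runs in O(log n).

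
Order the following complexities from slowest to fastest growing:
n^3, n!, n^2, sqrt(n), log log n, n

Ordered by growth rate: log log n < sqrt(n) < n < n^2 < n^3 < n!.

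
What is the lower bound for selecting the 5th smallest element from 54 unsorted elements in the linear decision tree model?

Selecting the 5th smallest of 54 elements requires Omega(n) comparisons. Every element must be compared at least once. The BFPRT algorithm achieves O(n), making this tight.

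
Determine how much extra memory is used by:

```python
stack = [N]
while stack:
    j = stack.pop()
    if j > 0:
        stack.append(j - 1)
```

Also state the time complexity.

Space complexity: O(1).
Only a constant amount of auxiliary storage is used; nothing grows with n.
Time complexity: O(n).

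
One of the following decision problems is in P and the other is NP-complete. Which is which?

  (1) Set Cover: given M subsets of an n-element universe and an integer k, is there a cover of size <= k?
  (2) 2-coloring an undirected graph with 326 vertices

(1) is NP-complete: one of Karp's 21 NP-complete problems (with k part of the input).
(2) is P: 2-coloring is bipartiteness testing via BFS, O(V+E).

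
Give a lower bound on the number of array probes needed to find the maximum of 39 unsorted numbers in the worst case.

Adversary: any unprobed cell could hold a value larger than everything seen so far. If fewer than 39 cells are probed, the adversary places the max in an unprobed cell. So all 39 cells must be examined; together with 39-1 comparisons this is tight.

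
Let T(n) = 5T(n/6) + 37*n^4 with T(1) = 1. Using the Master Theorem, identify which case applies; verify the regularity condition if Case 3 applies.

a=5, b=6, f(n)=37*n^4.
log_6(5) = 0.8982 < 4.
f(n) = Omega(n^(0.8982+epsilon)) for some epsilon > 0, so Case 3 is the candidate.
Regularity: a*f(n/b) = 5*37*(n/6)^4 = (5/1296)*37*n^4 <= c*f(n) with c = 5/1296 < 1. Satisfied.
Case 3: T(n) = Theta(n^4).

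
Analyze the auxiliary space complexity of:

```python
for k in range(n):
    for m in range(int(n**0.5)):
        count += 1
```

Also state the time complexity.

Space complexity: O(1).
Only a constant amount of auxiliary storage is used; nothing grows with n.
Time complexity: O(n * sqrt(n)).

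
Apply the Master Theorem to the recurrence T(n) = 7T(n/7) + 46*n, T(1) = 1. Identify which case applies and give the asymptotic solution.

a=7, b=7, f(n)=46*n.
log_7(7) = 1, so n^(log_b(a)) = n.
f(n) = Theta(n), so Case 2 applies.
T(n) = Theta(n log n).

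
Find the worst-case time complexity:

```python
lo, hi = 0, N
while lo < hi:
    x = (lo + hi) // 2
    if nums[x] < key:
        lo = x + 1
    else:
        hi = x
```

Time complexity: O(log n).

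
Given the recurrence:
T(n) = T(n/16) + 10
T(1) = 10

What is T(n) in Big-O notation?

Each step divides n by 16 and adds 10. After log_16(n) steps, T(n) = O(log n).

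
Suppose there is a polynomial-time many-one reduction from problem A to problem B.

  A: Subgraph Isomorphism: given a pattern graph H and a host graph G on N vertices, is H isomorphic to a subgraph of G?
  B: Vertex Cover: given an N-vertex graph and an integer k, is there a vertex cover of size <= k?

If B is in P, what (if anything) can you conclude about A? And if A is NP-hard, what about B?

A poly-time reduction A <=_p B means any A-instance can be transformed to a B-instance in poly time.
If B is in P: compose the reduction with B's poly-time algorithm to solve A in poly time, so A is in P.
If A is NP-hard: every NP problem reduces to A, which reduces to B; composing reductions, every NP problem reduces to B, so B is NP-hard.
(Here in fact A is NP-complete and B is NP-complete.)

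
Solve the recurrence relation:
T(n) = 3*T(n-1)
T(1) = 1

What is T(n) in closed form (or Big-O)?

Each step multiplies by 3. T(n) = T(1)*3^(n-1) = 3^(n-1).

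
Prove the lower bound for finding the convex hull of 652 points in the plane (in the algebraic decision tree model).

Reduction from sorting: given 652 numbers x_1,...,x_{652}, map x_i to the point (x_i, x_i^2) on the parabola y = x^2. All points are on the convex hull, and walking the hull gives them in sorted x-order. Since sorting requires Omega(n log n), so does planar convex hull.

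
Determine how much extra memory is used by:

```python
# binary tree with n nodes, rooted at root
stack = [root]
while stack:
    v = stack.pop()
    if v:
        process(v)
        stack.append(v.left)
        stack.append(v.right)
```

Space complexity: O(n).
Auxiliary storage grows linearly with the input size n in the worst case.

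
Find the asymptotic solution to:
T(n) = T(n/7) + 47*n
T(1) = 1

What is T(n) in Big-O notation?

Geometric series: 47*n*(1 + 1/7 + 1/7^2 + ...) = O(n). T(n) = O(n).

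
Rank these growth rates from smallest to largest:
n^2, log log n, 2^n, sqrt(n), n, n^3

Ordered by growth rate: log log n < sqrt(n) < n < n^2 < n^3 < 2^n.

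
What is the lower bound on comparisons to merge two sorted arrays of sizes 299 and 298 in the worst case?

Adversary: with |299 - 298| <= 1 the inputs can be fully interleaved so that every adjacent pair in the merged output comes from different arrays. Then each of the 596 adjacent pairs must be directly compared, or the algorithm cannot determine their relative order. Standard merge meets this bound.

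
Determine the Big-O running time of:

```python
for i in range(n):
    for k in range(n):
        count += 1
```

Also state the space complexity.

Time complexity: O(n^2).
Space complexity: O(1).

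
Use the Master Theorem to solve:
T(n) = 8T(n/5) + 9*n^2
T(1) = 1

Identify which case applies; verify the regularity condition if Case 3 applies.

a=8, b=5, f(n)=9*n^2.
log_5(8) = 1.292 < 2.
f(n) = Omega(n^(1.292+epsilon)) for some epsilon > 0, so Case 3 is the candidate.
Regularity: a*f(n/b) = 8*9*(n/5)^2 = (8/25)*9*n^2 <= c*f(n) with c = 8/25 < 1. Satisfied.
Case 3: T(n) = Theta(n^2).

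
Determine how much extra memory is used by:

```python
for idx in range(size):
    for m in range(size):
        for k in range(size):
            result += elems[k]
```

Space complexity: O(1).
Only a constant amount of auxiliary storage is used; nothing grows with n.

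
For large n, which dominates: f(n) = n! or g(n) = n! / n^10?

f(n) = n! grows faster: the ratio n!/(n!/n^10) = n^10 -> infinity.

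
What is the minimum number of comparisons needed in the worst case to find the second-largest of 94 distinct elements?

Lower bound: finding the max needs 94-1 comparisons. By the adversary weight-doubling argument, the max must personally win >= ceil(log_2(94)) = 7 comparisons; the 2nd-largest is among those 7 losers, needing 7-1 more comparisons. Total >= 94-1 + 7-1 = 99. A balanced knockout tournament achieves this.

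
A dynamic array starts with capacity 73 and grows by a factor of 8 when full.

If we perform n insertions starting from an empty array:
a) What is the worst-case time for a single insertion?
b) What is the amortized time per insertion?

(a) Worst-case single insertion: O(n) -- when the array is full at capacity c, the resize copies all c elements, and c can be Theta(n).
(b) Resizes happen at sizes 73, 584, 4672, ... Total copy cost for n insertions: 73 + 584 + ... = O(n) (geometric series with ratio 1/8). Amortized cost per insertion: O(n)/n = O(1).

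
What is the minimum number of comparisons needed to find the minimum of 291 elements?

Finding the minimum requires 290 comparisons, identical reasoning to finding the maximum. Each comparison eliminates one candidate.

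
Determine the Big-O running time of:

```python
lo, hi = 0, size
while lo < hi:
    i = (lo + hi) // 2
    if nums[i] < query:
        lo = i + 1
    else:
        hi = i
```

Time complexity: O(log n).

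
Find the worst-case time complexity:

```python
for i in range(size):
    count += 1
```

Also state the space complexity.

Time complexity: O(n).
Space complexity: O(1).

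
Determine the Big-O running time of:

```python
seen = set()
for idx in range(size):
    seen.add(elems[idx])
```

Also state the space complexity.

Time complexity: O(n).
Space complexity: O(n).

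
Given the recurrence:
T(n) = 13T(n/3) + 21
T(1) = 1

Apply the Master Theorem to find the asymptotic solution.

a=13, b=3, f(n)=21. log_3(13) = 2.335. Case 1 of Master Theorem: T(n) = O(n^2.335).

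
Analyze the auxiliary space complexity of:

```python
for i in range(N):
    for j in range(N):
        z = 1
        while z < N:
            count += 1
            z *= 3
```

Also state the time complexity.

Space complexity: O(1).
Only a constant amount of auxiliary storage is used; nothing grows with n.
Time complexity: O(n^2 log n).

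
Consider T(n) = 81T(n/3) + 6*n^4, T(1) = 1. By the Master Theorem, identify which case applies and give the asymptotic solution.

a=81, b=3, f(n)=6*n^4.
log_3(81) = 4, so n^(log_b(a)) = n^4.
f(n) = Theta(n^4), so Case 2 applies.
T(n) = Theta(n^4 log n).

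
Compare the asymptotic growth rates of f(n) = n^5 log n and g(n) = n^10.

g(n) = n^10 grows faster: n^10 / (n^5 log n) = n^5/log n -> infinity.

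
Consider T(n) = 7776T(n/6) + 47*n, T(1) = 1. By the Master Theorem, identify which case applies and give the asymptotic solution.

a=7776, b=6, f(n)=47*n.
log_6(7776) = 5 > 1.
Since f(n) = O(n^1) is polynomially smaller than n^5, Case 1 applies.
T(n) = Theta(n^5).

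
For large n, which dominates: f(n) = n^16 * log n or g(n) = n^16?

f(n) = n^16 * log n grows faster: extra log n factor -> infinity.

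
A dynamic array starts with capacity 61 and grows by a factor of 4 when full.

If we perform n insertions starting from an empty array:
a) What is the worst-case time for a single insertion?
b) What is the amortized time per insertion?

(a) Worst-case single insertion: O(n) -- when the array is full at capacity c, the resize copies all c elements, and c can be Theta(n).
(b) Resizes happen at sizes 61, 244, 976, ... Total copy cost for n insertions: 61 + 244 + ... = O(n) (geometric series with ratio 1/4). Amortized cost per insertion: O(n)/n = O(1).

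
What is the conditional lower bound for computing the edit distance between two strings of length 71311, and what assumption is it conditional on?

Under SETH (the Strong Exponential Time Hypothesis), edit distance on length-71311 strings cannot be computed in O(n^(2-epsilon)) time for any epsilon > 0 (Backurs-Indyk). The reduction is from CNF-SAT via the orthogonal vectors problem.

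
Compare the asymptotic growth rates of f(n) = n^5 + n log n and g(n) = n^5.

f(n) = n^5 + n log n and g(n) = n^5 are Theta of each other: the lower-order n log n term is o(n^5); both are Theta(n^5).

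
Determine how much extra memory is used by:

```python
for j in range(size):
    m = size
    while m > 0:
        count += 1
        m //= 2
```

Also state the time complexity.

Space complexity: O(1).
Only a constant amount of auxiliary storage is used; nothing grows with n.
Time complexity: O(n log n).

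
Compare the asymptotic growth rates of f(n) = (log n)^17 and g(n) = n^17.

g(n) = n^17 grows faster: any positive polynomial dominates any polylog.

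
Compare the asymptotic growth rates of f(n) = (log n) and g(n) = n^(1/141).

g(n) = n^(1/141) grows faster: any positive power of n dominates any polylog.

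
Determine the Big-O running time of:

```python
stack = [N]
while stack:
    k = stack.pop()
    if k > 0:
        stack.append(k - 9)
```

Time complexity: O(n).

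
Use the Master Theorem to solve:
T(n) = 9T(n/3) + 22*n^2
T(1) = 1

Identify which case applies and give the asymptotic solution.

a=9, b=3, f(n)=22*n^2.
log_3(9) = 2, so n^(log_b(a)) = n^2.
f(n) = Theta(n^2), so Case 2 applies.
T(n) = Theta(n^2 log n).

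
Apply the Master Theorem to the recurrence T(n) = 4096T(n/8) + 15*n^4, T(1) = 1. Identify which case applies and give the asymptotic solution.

a=4096, b=8, f(n)=15*n^4.
log_8(4096) = 4, so n^(log_b(a)) = n^4.
f(n) = Theta(n^4), so Case 2 applies.
T(n) = Theta(n^4 log n).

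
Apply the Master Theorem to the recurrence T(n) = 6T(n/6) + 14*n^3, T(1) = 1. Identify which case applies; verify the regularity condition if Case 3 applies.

a=6, b=6, f(n)=14*n^3.
log_6(6) = 1 < 3.
f(n) = Omega(n^(1+epsilon)) for some epsilon > 0, so Case 3 is the candidate.
Regularity: a*f(n/b) = 6*14*(n/6)^3 = (6/216)*14*n^3 <= c*f(n) with c = 6/216 < 1. Satisfied.
Case 3: T(n) = Theta(n^3).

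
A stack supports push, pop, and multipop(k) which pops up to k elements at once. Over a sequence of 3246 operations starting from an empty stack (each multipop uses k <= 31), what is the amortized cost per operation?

Each element is pushed exactly once and popped at most once (whether by pop or as part of a multipop). So the total number of individual pops over the whole sequence is at most the number of pushes, which is at most 3246. Total work <= 2 * 3246, hence O(1) amortized per operation.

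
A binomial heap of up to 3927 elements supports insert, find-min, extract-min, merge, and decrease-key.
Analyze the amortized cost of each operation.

A binomial heap with n <= 3927 elements has at most floor(log_2 3927) + 1 = 12 trees. Using potential Phi = number of trees: Insert adds one tree, but cascading merges reduce count -- amortized O(1). Find-min reads the cached minimum pointer: O(1). Extract-min creates O(log n) new trees: O(log n). Merge combines tree lists: O(log n). Decrease-key sifts the element up its tree of height <= log n: O(log n).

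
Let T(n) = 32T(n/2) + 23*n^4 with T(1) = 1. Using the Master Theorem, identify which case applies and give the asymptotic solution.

a=32, b=2, f(n)=23*n^4.
log_2(32) = 5 > 4.
Since f(n) = O(n^4) is polynomially smaller than n^5, Case 1 applies.
T(n) = Theta(n^5).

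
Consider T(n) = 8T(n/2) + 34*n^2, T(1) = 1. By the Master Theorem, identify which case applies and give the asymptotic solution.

a=8, b=2, f(n)=34*n^2.
log_2(8) = 3 > 2.
Since f(n) = O(n^2) is polynomially smaller than n^3, Case 1 applies.
T(n) = Theta(n^3).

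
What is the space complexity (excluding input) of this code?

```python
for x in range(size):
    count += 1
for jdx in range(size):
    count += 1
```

Space complexity: O(1).
Only a constant amount of auxiliary storage is used; nothing grows with n.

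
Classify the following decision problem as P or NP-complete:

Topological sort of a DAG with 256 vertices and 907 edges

This problem is in P: DFS-based topological sort runs in O(V+E).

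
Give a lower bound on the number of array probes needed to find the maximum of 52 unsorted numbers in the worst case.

Adversary: any unprobed cell could hold a value larger than everything seen so far. If fewer than 52 cells are probed, the adversary places the max in an unprobed cell. So all 52 cells must be examined; together with 52-1 comparisons this is tight.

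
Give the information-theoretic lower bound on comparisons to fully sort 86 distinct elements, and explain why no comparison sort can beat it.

A comparison sort is a binary decision tree whose leaves are the 86! = 24227095383672732381765523203441259715284870552429381750838764496720162249742450276789464634901319465571660595200000000000000000000 possible output permutations. A binary tree with L leaves has height >= ceil(log_2(L)). So any comparison sort needs >= ceil(log_2(86!)) = 434 comparisons in the worst case.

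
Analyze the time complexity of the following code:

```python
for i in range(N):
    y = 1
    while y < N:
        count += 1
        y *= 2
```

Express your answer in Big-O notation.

Time complexity: O(n log n).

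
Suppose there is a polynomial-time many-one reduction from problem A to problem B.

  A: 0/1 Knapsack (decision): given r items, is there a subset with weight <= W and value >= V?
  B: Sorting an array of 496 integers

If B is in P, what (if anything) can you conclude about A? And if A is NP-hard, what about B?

A poly-time reduction A <=_p B means any A-instance can be transformed to a B-instance in poly time.
If B is in P: compose the reduction with B's poly-time algorithm to solve A in poly time, so A is in P.
If A is NP-hard: every NP problem reduces to A, which reduces to B; composing reductions, every NP problem reduces to B, so B is NP-hard.
(Here in fact A is NP-complete and B is in P, so no such reduction is known -- its existence would imply P = NP; the analysis concerns only what the assumed reduction would or would not let you conclude.)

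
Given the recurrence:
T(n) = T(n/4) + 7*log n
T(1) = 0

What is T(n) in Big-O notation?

Each of the log_4(n) levels adds O(log n). T(n) = O(log^2 n).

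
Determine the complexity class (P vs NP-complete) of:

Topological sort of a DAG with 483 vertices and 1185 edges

This problem is in P: DFS-based topological sort runs in O(V+E).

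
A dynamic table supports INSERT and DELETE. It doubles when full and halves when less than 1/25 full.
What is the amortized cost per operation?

Using potential function Phi = |2*num_items - table_size| when load > 1/2, and Phi = table_size/2 - num_items otherwise. The gap of 1/25 vs 1/2 for shrinking prevents thrashing. Both insert and delete have O(1) amortized cost.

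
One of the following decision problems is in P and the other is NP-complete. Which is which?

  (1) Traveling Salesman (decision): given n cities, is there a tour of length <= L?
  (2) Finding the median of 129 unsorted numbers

(1) is NP-complete: reduces from Hamiltonian Cycle.
(2) is P: linear-time selection (median-of-medians) runs in O(n).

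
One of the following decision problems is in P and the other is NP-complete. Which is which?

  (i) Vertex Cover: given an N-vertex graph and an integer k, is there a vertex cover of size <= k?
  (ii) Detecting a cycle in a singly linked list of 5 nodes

(i) is NP-complete: one of Karp's 21 NP-complete problems (with k part of the input; for any fixed constant k it is in P).
(ii) is P: Floyd's tortoise-and-hare runs in O(n) time, O(1) space.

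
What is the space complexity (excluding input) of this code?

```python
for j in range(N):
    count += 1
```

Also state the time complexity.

Space complexity: O(1).
Only a constant amount of auxiliary storage is used; nothing grows with n.
Time complexity: O(n).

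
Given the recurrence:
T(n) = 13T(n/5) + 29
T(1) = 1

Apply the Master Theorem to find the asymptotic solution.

a=13, b=5, f(n)=29. log_5(13) = 1.594. Case 1 of Master Theorem: T(n) = O(n^1.594).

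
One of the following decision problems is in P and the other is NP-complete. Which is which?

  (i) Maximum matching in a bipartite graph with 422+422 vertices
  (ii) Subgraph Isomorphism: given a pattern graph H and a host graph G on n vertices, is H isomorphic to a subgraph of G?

(i) is P: Hopcroft-Karp runs in O(E sqrt(V)).
(ii) is NP-complete: generalizes Clique and Hamiltonian Path (pattern size is part of the input).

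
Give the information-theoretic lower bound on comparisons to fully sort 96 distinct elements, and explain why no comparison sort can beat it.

A comparison sort is a binary decision tree whose leaves are the 96! = 991677934870949689209571401541893801158183648651267795444376054838492222809091499987689476037000748982075094738965754305639874560000000000000000000000 possible output permutations. A binary tree with L leaves has height >= ceil(log_2(L)). So any comparison sort needs >= ceil(log_2(96!)) = 499 comparisons in the worst case.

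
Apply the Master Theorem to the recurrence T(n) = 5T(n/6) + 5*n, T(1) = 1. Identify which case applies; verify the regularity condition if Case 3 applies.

a=5, b=6, f(n)=5*n.
log_6(5) = 0.8982 < 1.
f(n) = Omega(n^(0.8982+epsilon)) for some epsilon > 0, so Case 3 is the candidate.
Regularity: a*f(n/b) = 5*5*(n/6)^1 = (5/6)*5*n^1 <= c*f(n) with c = 5/6 < 1. Satisfied.
Case 3: T(n) = Theta(n).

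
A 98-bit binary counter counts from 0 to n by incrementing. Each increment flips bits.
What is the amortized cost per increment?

Bit i flips every 2^i increments. Total flips over n increments: sum_{i=0}^{98} n/2^i < 2n. Amortized cost: 2n/n = O(1).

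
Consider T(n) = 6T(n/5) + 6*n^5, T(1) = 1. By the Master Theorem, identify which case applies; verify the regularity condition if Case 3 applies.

a=6, b=5, f(n)=6*n^5.
log_5(6) = 1.113 < 5.
f(n) = Omega(n^(1.113+epsilon)) for some epsilon > 0, so Case 3 is the candidate.
Regularity: a*f(n/b) = 6*6*(n/5)^5 = (6/3125)*6*n^5 <= c*f(n) with c = 6/3125 < 1. Satisfied.
Case 3: T(n) = Theta(n^5).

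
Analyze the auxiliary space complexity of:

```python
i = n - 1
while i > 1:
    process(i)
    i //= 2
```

Space complexity: O(1).
Only a constant amount of auxiliary storage is used; nothing grows with n.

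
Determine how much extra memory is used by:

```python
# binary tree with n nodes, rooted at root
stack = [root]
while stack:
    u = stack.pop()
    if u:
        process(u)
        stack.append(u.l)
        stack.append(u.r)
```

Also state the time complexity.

Space complexity: O(n).
Auxiliary storage grows linearly with the input size n in the worst case.
Time complexity: O(n).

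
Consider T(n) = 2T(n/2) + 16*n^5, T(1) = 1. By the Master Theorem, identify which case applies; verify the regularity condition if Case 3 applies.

a=2, b=2, f(n)=16*n^5.
log_2(2) = 1 < 5.
f(n) = Omega(n^(1+epsilon)) for some epsilon > 0, so Case 3 is the candidate.
Regularity: a*f(n/b) = 2*16*(n/2)^5 = (2/32)*16*n^5 <= c*f(n) with c = 2/32 < 1. Satisfied.
Case 3: T(n) = Theta(n^5).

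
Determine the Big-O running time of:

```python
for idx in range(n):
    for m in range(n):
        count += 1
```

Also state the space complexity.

Time complexity: O(n^2).
Space complexity: O(1).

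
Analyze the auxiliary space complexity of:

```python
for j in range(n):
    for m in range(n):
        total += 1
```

Space complexity: O(1).
Only a constant amount of auxiliary storage is used; nothing grows with n.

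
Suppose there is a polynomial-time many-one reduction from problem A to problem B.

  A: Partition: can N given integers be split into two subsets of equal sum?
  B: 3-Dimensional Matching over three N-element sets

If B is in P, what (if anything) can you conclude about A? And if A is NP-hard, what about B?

A poly-time reduction A <=_p B means any A-instance can be transformed to a B-instance in poly time.
If B is in P: compose the reduction with B's poly-time algorithm to solve A in poly time, so A is in P.
If A is NP-hard: every NP problem reduces to A, which reduces to B; composing reductions, every NP problem reduces to B, so B is NP-hard.
(Here in fact A is NP-complete and B is NP-complete.)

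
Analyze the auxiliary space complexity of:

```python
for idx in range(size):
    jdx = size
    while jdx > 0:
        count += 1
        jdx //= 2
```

Space complexity: O(1).
Only a constant amount of auxiliary storage is used; nothing grows with n.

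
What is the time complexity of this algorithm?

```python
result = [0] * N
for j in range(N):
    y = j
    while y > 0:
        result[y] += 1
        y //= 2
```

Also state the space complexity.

Time complexity: O(n log n).
Space complexity: O(n).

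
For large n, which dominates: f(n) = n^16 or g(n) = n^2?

f(n) = n^16 grows faster: n^16/n^2 = n^14 -> infinity.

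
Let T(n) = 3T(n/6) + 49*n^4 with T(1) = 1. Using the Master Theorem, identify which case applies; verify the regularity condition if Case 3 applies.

a=3, b=6, f(n)=49*n^4.
log_6(3) = 0.6131 < 4.
f(n) = Omega(n^(0.6131+epsilon)) for some epsilon > 0, so Case 3 is the candidate.
Regularity: a*f(n/b) = 3*49*(n/6)^4 = (3/1296)*49*n^4 <= c*f(n) with c = 3/1296 < 1. Satisfied.
Case 3: T(n) = Theta(n^4).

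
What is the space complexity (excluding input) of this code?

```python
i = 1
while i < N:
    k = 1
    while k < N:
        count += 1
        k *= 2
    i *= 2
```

Space complexity: O(1).
Only a constant amount of auxiliary storage is used; nothing grows with n.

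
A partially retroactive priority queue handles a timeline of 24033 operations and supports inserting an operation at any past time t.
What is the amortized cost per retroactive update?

Partially retroactive priority queues (Demaine-Iacono-Langerman) allow updates at past times with queries only at the present. With a balanced BST over the m = 24033 timeline events tracking bridges, each retroactive insert or delete is O(log m) amortized.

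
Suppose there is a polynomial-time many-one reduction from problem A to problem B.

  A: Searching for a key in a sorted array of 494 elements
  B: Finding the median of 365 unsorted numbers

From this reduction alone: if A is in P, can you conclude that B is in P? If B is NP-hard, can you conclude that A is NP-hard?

A poly-time reduction A <=_p B transfers tractability DOWN (B easy => A easy) and hardness UP (A hard => B hard), not the reverse.
From A in P, the reduction alone does NOT give B in P: any problem in P trivially reduces to SAT, yet SAT is not known to be in P.
From B NP-hard, the reduction alone does NOT give A NP-hard: again, easy problems reduce to hard ones.
(Here in fact A is P and B is P.)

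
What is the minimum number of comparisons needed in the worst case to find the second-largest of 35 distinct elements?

Lower bound: finding the max needs 35-1 comparisons. By the adversary weight-doubling argument, the max must personally win >= ceil(log_2(35)) = 6 comparisons; the 2nd-largest is among those 6 losers, needing 6-1 more comparisons. Total >= 35-1 + 6-1 = 39. A balanced knockout tournament achieves this.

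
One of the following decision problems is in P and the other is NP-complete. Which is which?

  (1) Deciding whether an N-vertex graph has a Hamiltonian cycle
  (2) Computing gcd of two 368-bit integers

(1) is NP-complete: one of Karp's 21 NP-complete problems.
(2) is P: the Euclidean algorithm runs in polynomial time in the bit-length.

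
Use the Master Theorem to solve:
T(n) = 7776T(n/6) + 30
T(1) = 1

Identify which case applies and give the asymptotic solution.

a=7776, b=6, f(n)=30.
log_6(7776) = 5 > 0.
Since f(n) = O(n^0) is polynomially smaller than n^5, Case 1 applies.
T(n) = Theta(n^5).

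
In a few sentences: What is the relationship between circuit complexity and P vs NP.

A language is in P iff it has polynomial-size uniform circuit families. P/poly contains all languages decidable by polynomial-size circuits (even non-uniform). If NP is not in P/poly, then P != NP. Proving super-polynomial circuit lower bounds for an NP problem would separate P from NP.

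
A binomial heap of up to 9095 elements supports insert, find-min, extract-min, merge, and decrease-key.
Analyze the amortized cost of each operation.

A binomial heap with n <= 9095 elements has at most floor(log_2 9095) + 1 = 14 trees. Using potential Phi = number of trees: Insert adds one tree, but cascading merges reduce count -- amortized O(1). Find-min reads the cached minimum pointer: O(1). Extract-min creates O(log n) new trees: O(log n). Merge combines tree lists: O(log n). Decrease-key sifts the element up its tree of height <= log n: O(log n).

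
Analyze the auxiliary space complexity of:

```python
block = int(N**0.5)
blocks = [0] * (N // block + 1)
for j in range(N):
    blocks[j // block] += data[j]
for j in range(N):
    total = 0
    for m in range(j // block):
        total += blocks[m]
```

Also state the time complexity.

Space complexity: O(sqrt(n)).
Storage scales with sqrt(n).
Time complexity: O(n * sqrt(n)).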